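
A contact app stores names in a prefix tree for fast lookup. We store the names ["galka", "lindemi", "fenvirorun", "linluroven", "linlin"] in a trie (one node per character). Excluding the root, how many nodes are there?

31

Trace insertions, counting only characters that open a new branch:
  "galka" → 5 new (g, a, l, k, a)
  "lindemi" → 7 new (l, i, n, d, e, m, i)
  "fenvirorun" → 10 new (f, e, n, v, i, r, o, r, u, n)
  "linluroven" → prefix "lin" already present; 7 new (l, u, r, o, v, e, n)
  "linlin" → prefix "linl" already present; 2 new (i, n)
Total nodes = 5 + 7 + 10 + 7 + 2 = 31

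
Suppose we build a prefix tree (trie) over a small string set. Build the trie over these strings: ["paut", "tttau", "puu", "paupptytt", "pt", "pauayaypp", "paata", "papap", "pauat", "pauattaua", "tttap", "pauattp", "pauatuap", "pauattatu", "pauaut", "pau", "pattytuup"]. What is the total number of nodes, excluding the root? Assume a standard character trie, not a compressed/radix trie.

51

Trace insertions, counting only characters that open a new branch:
  "paut" → 4 new (p, a, u, t)
  "tttau" → 5 new (t, t, t, a, u)
  "puu" → prefix "p" already present; 2 new (u, u)
  "paupptytt" → prefix "pau" already present; 6 new (p, p, t, y, t, t)
  "pt" → prefix "p" already present; 1 new (t)
  "pauayaypp" → prefix "pau" already present; 6 new (a, y, a, y, p, p)
  "paata" → prefix "pa" already present; 3 new (a, t, a)
  "papap" → prefix "pa" already present; 3 new (p, a, p)
  "pauat" → prefix "paua" already present; 1 new (t)
  "pauattaua" → prefix "pauat" already present; 4 new (t, a, u, a)
  "tttap" → prefix "ttta" already present; 1 new (p)
  "pauattp" → prefix "pauatt" already present; 1 new (p)
  "pauatuap" → prefix "pauat" already present; 3 new (u, a, p)
  "pauattatu" → prefix "pauatta" already present; 2 new (t, u)
  "pauaut" → prefix "paua" already present; 2 new (u, t)
  "pau" → prefix "pau" already present; 0 new (none)
  "pattytuup" → prefix "pa" already present; 7 new (t, t, y, t, u, u, p)
Total nodes = 4 + 5 + 2 + 6 + 1 + 6 + 3 + 3 + 1 + 4 + 1 + 1 + 3 + 2 + 2 + 0 + 7 = 51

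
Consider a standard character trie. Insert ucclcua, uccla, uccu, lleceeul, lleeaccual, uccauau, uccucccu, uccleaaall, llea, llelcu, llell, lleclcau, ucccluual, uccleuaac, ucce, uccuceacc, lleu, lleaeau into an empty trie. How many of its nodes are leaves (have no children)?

A leaf is a node with no children — equivalently, the end of a word that is not a proper prefix of any other stored word.
Those words: "lleaeau", "lleceeul", "lleclcau", "lleeaccual", "llelcu", "llell", "lleu", "uccauau", "ucccluual", "ucce", "uccla", "ucclcua", "uccleaaall", "uccleuaac", "uccucccu", "uccuceacc"
Leaf count: 16

16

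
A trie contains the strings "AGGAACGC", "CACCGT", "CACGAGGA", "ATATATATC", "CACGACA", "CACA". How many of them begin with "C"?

4

Filter for entries beginning with "C":
Words under "C": CACA, CACCGT, CACGACA, CACGAGGA
Count: 4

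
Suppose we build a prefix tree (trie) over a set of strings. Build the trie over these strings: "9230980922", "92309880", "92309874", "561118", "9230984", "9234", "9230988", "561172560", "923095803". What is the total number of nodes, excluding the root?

31

Trace insertions, counting only characters that open a new branch:
  "9230980922" → 10 new (9, 2, 3, 0, 9, 8, 0, 9, 2, 2)
  "92309880" → prefix "923098" already present; 2 new (8, 0)
  "92309874" → prefix "923098" already present; 2 new (7, 4)
  "561118" → 6 new (5, 6, 1, 1, 1, 8)
  "9230984" → prefix "923098" already present; 1 new (4)
  "9234" → prefix "923" already present; 1 new (4)
  "9230988" → prefix "9230988" already present; 0 new (none)
  "561172560" → prefix "5611" already present; 5 new (7, 2, 5, 6, 0)
  "923095803" → prefix "92309" already present; 4 new (5, 8, 0, 3)
Total nodes = 10 + 2 + 2 + 6 + 1 + 1 + 0 + 5 + 4 = 31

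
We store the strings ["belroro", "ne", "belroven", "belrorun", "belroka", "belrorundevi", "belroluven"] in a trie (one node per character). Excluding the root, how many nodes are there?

25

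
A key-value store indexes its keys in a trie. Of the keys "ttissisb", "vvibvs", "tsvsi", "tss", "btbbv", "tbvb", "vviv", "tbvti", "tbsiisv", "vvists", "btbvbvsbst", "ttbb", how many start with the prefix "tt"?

Filter for entries beginning with "tt":
Matches: "ttbb", "ttissisb"
Count: 2

2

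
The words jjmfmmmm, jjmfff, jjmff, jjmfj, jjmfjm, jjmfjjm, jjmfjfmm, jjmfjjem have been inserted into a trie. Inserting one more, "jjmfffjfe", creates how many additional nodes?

3

Walking "jjmfffjfe" from the root, the first 6 characters ("jjmfff") follow existing edges; "j" is the first miss.
New nodes needed: |"jjmfffjfe"| − 6 = 9 − 6 = 3.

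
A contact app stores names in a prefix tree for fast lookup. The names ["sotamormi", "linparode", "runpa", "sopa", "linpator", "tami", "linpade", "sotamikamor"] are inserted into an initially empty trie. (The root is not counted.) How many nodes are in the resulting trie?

Trace insertions, counting only characters that open a new branch:
  "sotamormi" → 9 new (s, o, t, a, m, o, r, m, i)
  "linparode" → 9 new (l, i, n, p, a, r, o, d, e)
  "runpa" → 5 new (r, u, n, p, a)
  "sopa" → prefix "so" already present; 2 new (p, a)
  "linpator" → prefix "linpa" already present; 3 new (t, o, r)
  "tami" → 4 new (t, a, m, i)
  "linpade" → prefix "linpa" already present; 2 new (d, e)
  "sotamikamor" → prefix "sotam" already present; 6 new (i, k, a, m, o, r)
Total nodes = 9 + 9 + 5 + 2 + 3 + 4 + 2 + 6 = 40

40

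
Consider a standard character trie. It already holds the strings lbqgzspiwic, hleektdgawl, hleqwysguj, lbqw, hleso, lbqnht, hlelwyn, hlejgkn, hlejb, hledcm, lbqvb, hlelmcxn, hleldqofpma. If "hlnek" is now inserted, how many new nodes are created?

3

Walking "hlnek" from the root, the first 2 characters ("hl") follow existing edges; "n" is the first miss.
So 5 − 2 = 3 new nodes.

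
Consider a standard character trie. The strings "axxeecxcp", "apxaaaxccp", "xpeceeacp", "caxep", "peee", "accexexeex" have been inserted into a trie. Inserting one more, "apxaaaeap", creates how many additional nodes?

3

Walking "apxaaaeap" from the root, the first 6 characters ("apxaaa") follow existing edges; "e" is the first miss.
Each of the 3 remaining characters creates one node.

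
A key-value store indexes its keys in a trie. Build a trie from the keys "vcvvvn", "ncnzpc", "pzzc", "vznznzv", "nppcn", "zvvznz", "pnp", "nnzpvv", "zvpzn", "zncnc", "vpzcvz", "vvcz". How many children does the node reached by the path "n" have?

Walk "n" from the root, arriving at one node.
Distinct next characters after "n": c, n, p.
That node has 3 child edges.

3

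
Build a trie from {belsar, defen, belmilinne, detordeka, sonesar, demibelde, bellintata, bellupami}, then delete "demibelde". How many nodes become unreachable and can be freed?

After clearing the end-marker at "demibelde", prune upward until reaching a node still needed by another word.
The suffix "mibelde" (7 nodes) is used only by "demibelde"; the node for "de" still has the child "f", so pruning stops there.
Nodes removed: 7

7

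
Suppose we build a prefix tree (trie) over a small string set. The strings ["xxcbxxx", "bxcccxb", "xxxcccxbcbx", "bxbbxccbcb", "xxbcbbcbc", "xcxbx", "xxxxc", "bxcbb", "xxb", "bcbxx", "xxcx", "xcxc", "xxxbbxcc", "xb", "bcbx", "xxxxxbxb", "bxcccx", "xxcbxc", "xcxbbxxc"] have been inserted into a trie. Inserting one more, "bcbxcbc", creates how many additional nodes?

3

Walking "bcbxcbc" from the root, the first 4 characters ("bcbx") follow existing edges; "c" is the first miss.
Each of the 3 remaining characters creates one node.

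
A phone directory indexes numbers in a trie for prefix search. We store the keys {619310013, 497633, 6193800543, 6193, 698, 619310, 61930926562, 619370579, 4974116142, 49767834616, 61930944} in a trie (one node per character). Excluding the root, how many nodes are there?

Insert word by word; a character creates a node only if that edge doesn't already exist:
  "619310013" → 9 new (6, 1, 9, 3, 1, 0, 0, 1, 3)
  "497633" → 6 new (4, 9, 7, 6, 3, 3)
  "6193800543" → prefix "6193" already present; 6 new (8, 0, 0, 5, 4, 3)
  "6193" → prefix "6193" already present; 0 new (none)
  "698" → prefix "6" already present; 2 new (9, 8)
  "619310" → prefix "619310" already present; 0 new (none)
  "61930926562" → prefix "6193" already present; 7 new (0, 9, 2, 6, 5, 6, 2)
  "619370579" → prefix "6193" already present; 5 new (7, 0, 5, 7, 9)
  "4974116142" → prefix "497" already present; 7 new (4, 1, 1, 6, 1, 4, 2)
  "49767834616" → prefix "4976" already present; 7 new (7, 8, 3, 4, 6, 1, 6)
  "61930944" → prefix "619309" already present; 2 new (4, 4)
Total nodes = 9 + 6 + 6 + 0 + 2 + 0 + 7 + 5 + 7 + 7 + 2 = 51

51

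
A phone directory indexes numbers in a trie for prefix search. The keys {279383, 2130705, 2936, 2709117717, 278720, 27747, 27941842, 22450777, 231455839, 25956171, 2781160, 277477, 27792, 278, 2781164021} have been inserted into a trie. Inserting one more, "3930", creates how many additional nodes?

4

Nothing in the trie begins with "3"; the whole of "3930" is new.
4 − 0 = 4 new nodes.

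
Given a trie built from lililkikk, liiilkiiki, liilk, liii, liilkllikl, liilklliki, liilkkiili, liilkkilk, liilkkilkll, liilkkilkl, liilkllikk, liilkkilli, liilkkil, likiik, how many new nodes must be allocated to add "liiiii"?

"liii" is already a path in the trie; the remaining "ii" must be added.
New nodes needed: |"liiiii"| − 4 = 6 − 4 = 2.

2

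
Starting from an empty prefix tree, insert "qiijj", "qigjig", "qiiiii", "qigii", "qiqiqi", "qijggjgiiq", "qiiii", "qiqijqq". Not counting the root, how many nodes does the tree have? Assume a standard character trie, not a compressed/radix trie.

29

For each word, the new-node count is its length minus the longest prefix already in the trie:
  "qiijj" → 5 new (q, i, i, j, j)
  "qigjig" → prefix "qi" already present; 4 new (g, j, i, g)
  "qiiiii" → prefix "qii" already present; 3 new (i, i, i)
  "qigii" → prefix "qig" already present; 2 new (i, i)
  "qiqiqi" → prefix "qi" already present; 4 new (q, i, q, i)
  "qijggjgiiq" → prefix "qi" already present; 8 new (j, g, g, j, g, i, i, q)
  "qiiii" → prefix "qiiii" already present; 0 new (none)
  "qiqijqq" → prefix "qiqi" already present; 3 new (j, q, q)
Total nodes = 5 + 4 + 3 + 2 + 4 + 8 + 0 + 3 = 29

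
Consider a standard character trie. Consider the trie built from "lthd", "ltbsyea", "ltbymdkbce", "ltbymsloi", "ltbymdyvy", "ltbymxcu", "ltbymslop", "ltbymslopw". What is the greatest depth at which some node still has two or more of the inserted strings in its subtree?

9

Equivalently: take the maximum, over all pairs, of their longest common prefix length.
e.g. "ltbymslop" and "ltbymslopw" share the prefix "ltbymslop" of length 9; no pair shares a longer one.
Longest shared-prefix length: 9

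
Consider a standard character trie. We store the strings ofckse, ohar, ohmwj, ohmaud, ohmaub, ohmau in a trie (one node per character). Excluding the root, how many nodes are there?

16

Trace insertions, counting only characters that open a new branch:
  "ofckse" → 6 new (o, f, c, k, s, e)
  "ohar" → prefix "o" already present; 3 new (h, a, r)
  "ohmwj" → prefix "oh" already present; 3 new (m, w, j)
  "ohmaud" → prefix "ohm" already present; 3 new (a, u, d)
  "ohmaub" → prefix "ohmau" already present; 1 new (b)
  "ohmau" → prefix "ohmau" already present; 0 new (none)
Total nodes = 6 + 3 + 3 + 3 + 1 + 0 = 16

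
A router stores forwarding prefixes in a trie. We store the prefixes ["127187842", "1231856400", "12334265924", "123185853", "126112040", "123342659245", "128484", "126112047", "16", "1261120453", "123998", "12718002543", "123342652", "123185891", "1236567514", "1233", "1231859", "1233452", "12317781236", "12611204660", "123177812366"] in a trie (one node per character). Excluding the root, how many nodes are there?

77

Trace insertions, counting only characters that open a new branch:
  "127187842" → 9 new (1, 2, 7, 1, 8, 7, 8, 4, 2)
  "1231856400" → prefix "12" already present; 8 new (3, 1, 8, 5, 6, 4, 0, 0)
  "12334265924" → prefix "123" already present; 8 new (3, 4, 2, 6, 5, 9, 2, 4)
  "123185853" → prefix "123185" already present; 3 new (8, 5, 3)
  "126112040" → prefix "12" already present; 7 new (6, 1, 1, 2, 0, 4, 0)
  "123342659245" → prefix "12334265924" already present; 1 new (5)
  "128484" → prefix "12" already present; 4 new (8, 4, 8, 4)
  "126112047" → prefix "12611204" already present; 1 new (7)
  "16" → prefix "1" already present; 1 new (6)
  "1261120453" → prefix "12611204" already present; 2 new (5, 3)
  "123998" → prefix "123" already present; 3 new (9, 9, 8)
  "12718002543" → prefix "12718" already present; 6 new (0, 0, 2, 5, 4, 3)
  "123342652" → prefix "12334265" already present; 1 new (2)
  "123185891" → prefix "1231858" already present; 2 new (9, 1)
  "1236567514" → prefix "123" already present; 7 new (6, 5, 6, 7, 5, 1, 4)
  "1233" → prefix "1233" already present; 0 new (none)
  "1231859" → prefix "123185" already present; 1 new (9)
  "1233452" → prefix "12334" already present; 2 new (5, 2)
  "12317781236" → prefix "1231" already present; 7 new (7, 7, 8, 1, 2, 3, 6)
  "12611204660" → prefix "12611204" already present; 3 new (6, 6, 0)
  "123177812366" → prefix "12317781236" already present; 1 new (6)
Total nodes = 9 + 8 + 8 + 3 + 7 + 1 + 4 + 1 + 1 + 2 + 3 + 6 + 1 + 2 + 7 + 0 + 1 + 2 + 7 + 3 + 1 = 77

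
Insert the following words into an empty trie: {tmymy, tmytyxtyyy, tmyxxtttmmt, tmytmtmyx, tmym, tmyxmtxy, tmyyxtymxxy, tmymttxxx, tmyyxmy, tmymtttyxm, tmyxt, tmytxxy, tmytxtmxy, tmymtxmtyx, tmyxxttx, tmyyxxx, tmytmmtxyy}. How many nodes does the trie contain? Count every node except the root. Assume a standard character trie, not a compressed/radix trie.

69

For each word, the new-node count is its length minus the longest prefix already in the trie:
  "tmymy" → 5 new (t, m, y, m, y)
  "tmytyxtyyy" → prefix "tmy" already present; 7 new (t, y, x, t, y, y, y)
  "tmyxxtttmmt" → prefix "tmy" already present; 8 new (x, x, t, t, t, m, m, t)
  "tmytmtmyx" → prefix "tmyt" already present; 5 new (m, t, m, y, x)
  "tmym" → prefix "tmym" already present; 0 new (none)
  "tmyxmtxy" → prefix "tmyx" already present; 4 new (m, t, x, y)
  "tmyyxtymxxy" → prefix "tmy" already present; 8 new (y, x, t, y, m, x, x, y)
  "tmymttxxx" → prefix "tmym" already present; 5 new (t, t, x, x, x)
  "tmyyxmy" → prefix "tmyyx" already present; 2 new (m, y)
  "tmymtttyxm" → prefix "tmymtt" already present; 4 new (t, y, x, m)
  "tmyxt" → prefix "tmyx" already present; 1 new (t)
  "tmytxxy" → prefix "tmyt" already present; 3 new (x, x, y)
  "tmytxtmxy" → prefix "tmytx" already present; 4 new (t, m, x, y)
  "tmymtxmtyx" → prefix "tmymt" already present; 5 new (x, m, t, y, x)
  "tmyxxttx" → prefix "tmyxxtt" already present; 1 new (x)
  "tmyyxxx" → prefix "tmyyx" already present; 2 new (x, x)
  "tmytmmtxyy" → prefix "tmytm" already present; 5 new (m, t, x, y, y)
Total nodes = 5 + 7 + 8 + 5 + 0 + 4 + 8 + 5 + 2 + 4 + 1 + 3 + 4 + 5 + 1 + 2 + 5 = 69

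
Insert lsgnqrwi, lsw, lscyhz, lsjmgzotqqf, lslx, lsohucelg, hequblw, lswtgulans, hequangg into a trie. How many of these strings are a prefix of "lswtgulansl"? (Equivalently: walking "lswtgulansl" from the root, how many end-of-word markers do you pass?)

Walk "lswtgulansl" from the root; an end-of-word marker is hit whenever a stored word is a prefix of "lswtgulansl".
Prefixes of the query that are stored words: "lsw", "lswtgulans"
Count: 2

2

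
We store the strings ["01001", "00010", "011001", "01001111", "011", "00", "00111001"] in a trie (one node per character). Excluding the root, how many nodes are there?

22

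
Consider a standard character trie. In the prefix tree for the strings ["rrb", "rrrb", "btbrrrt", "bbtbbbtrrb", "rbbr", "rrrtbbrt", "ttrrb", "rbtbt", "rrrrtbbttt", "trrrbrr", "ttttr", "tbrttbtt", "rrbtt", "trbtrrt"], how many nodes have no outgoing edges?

Leaves are exactly the stored words that no other stored word extends.
Those words: "bbtbbbtrrb", "btbrrrt", "rbbr", "rbtbt", "rrbtt", "rrrb", "rrrrtbbttt", "rrrtbbrt", "tbrttbtt", "trbtrrt", "trrrbrr", "ttrrb", "ttttr"
Leaf count: 13

13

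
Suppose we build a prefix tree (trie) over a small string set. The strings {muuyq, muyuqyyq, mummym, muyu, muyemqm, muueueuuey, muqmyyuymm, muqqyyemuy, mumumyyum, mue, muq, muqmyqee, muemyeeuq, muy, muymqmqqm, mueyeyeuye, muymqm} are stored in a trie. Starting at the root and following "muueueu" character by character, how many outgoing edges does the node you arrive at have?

Follow the path "muueueu" to its node, then look at its outgoing edges.
Distinct next characters after "muueueu": u.
That node has 1 child edge.

1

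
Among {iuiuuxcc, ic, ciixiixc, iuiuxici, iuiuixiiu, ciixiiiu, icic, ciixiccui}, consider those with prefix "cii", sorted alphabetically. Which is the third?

Words with prefix "cii", in lexicographic order: "ciixiccui", "ciixiiiu", "ciixiixc"
Position 3: ciixiixc

ciixiixc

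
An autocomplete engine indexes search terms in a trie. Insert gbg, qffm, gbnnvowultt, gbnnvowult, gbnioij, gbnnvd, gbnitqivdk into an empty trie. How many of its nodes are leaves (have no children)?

6

Leaves are exactly the stored words that no other stored word extends.
Those words: "gbg", "gbnioij", "gbnitqivdk", "gbnnvd", "gbnnvowultt", "qffm"
Leaf count: 6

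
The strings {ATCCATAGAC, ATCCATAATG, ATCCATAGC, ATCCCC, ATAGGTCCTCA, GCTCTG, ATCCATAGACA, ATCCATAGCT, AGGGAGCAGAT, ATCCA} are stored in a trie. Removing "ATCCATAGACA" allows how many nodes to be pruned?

Walk "ATCCATAGACA" from the leaf back toward the root, removing each node that no remaining word uses.
The suffix "A" (1 node) is used only by "ATCCATAGACA"; "ATCCATAGAC" is itself a stored word, so pruning stops there.
Nodes removed: 1

1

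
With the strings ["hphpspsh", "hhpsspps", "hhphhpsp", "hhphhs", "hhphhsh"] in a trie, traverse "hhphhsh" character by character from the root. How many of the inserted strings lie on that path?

Walk "hhphhsh" from the root; an end-of-word marker is hit whenever a stored word is a prefix of "hhphhsh".
Prefixes of the query that are stored words: "hhphhs", "hhphhsh"
Count: 2

2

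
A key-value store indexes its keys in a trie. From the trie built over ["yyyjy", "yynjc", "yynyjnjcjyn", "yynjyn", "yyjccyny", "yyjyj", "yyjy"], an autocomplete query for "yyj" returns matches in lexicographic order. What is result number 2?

yyjy

Filter for "yyj…" and sort: "yyjccyny", "yyjy", "yyjyj"
The 2nd is yyjy.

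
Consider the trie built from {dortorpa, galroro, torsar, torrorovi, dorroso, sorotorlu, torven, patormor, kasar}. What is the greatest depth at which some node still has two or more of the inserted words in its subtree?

Look for the deepest trie node that still has at least two words in its subtree.
e.g. "dorroso" and "dortorpa" share the prefix "dor" of length 3; no pair shares a longer one.
Longest shared-prefix length: 3

3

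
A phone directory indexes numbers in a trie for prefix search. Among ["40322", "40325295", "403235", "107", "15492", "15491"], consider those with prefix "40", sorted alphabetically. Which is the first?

40322

DFS of the "40" subtree visits, in order: "40322", "403235", "40325295"
Position 1: 40322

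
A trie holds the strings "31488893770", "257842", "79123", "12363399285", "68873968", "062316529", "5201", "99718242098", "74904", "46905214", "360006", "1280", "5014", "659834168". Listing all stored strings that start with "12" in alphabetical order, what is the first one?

12363399285

Words with prefix "12", in lexicographic order: "12363399285", "1280"
Position 1: 12363399285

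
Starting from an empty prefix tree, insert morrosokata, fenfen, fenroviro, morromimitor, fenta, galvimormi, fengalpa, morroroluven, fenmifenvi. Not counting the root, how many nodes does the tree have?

Insert word by word; a character creates a node only if that edge doesn't already exist:
  "morrosokata" → 11 new (m, o, r, r, o, s, o, k, a, t, a)
  "fenfen" → 6 new (f, e, n, f, e, n)
  "fenroviro" → prefix "fen" already present; 6 new (r, o, v, i, r, o)
  "morromimitor" → prefix "morro" already present; 7 new (m, i, m, i, t, o, r)
  "fenta" → prefix "fen" already present; 2 new (t, a)
  "galvimormi" → 10 new (g, a, l, v, i, m, o, r, m, i)
  "fengalpa" → prefix "fen" already present; 5 new (g, a, l, p, a)
  "morroroluven" → prefix "morro" already present; 7 new (r, o, l, u, v, e, n)
  "fenmifenvi" → prefix "fen" already present; 7 new (m, i, f, e, n, v, i)
Total nodes = 11 + 6 + 6 + 7 + 2 + 10 + 5 + 7 + 7 = 61

61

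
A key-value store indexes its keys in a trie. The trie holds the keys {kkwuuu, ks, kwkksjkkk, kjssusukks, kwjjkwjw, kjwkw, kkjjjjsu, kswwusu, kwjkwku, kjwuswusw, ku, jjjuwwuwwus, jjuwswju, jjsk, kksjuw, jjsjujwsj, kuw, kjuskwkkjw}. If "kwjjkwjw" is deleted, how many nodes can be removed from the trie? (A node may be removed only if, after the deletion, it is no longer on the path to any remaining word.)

A node on "kwjjkwjw"'s path can go only if nothing else ends at it or branches off below it.
The suffix "jkwjw" (5 nodes) is used only by "kwjjkwjw"; the node for "kwj" still has the child "k", so pruning stops there.
Nodes removed: 5

5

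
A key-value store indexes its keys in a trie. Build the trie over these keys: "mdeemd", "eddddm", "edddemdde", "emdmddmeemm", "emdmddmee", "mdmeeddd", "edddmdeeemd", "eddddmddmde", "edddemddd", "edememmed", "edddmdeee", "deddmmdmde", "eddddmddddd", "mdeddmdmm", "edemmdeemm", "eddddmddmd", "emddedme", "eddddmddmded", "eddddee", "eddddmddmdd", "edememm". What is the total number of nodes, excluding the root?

Count nodes per top-level branch (shared prefixes stored once):
  'd'-branch (deddmmdmde): 10 nodes
  'e'-branch (eddddee, eddddm, eddddmddddd, eddddmddmd, eddddmddmdd, eddddmddmde, eddddmddmded, edddemddd, edddemdde, edddmdeee, edddmdeeemd, edememm, edememmed, edemmdeemm, emddedme, emdmddmee, emdmddmeemm): 59 nodes
  'm'-branch (mdeddmdmm, mdeemd, mdmeeddd): 18 nodes
Sum: 87

87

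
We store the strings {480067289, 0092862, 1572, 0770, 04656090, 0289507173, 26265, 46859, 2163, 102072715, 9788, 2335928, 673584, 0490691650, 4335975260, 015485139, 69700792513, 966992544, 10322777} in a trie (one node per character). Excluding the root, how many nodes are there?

124

Count nodes per top-level branch (shared prefixes stored once):
  '0'-branch (0092862, 015485139, 0289507173, 04656090, 0490691650, 0770): 42 nodes
  '1'-branch (102072715, 10322777, 1572): 18 nodes
  '2'-branch (2163, 2335928, 26265): 14 nodes
  '4'-branch (4335975260, 46859, 480067289): 22 nodes
  '6'-branch (673584, 69700792513): 16 nodes
  '9'-branch (966992544, 9788): 12 nodes
Sum: 124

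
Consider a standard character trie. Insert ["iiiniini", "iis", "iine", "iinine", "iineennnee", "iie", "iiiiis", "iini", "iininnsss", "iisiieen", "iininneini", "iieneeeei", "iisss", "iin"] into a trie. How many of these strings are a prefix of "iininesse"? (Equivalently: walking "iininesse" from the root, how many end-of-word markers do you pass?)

3

Traverse "iininesse" character by character; count nodes along the way that are marked as word ends.
Prefixes of the query that are stored words: "iin", "iini", "iinine"
Count: 3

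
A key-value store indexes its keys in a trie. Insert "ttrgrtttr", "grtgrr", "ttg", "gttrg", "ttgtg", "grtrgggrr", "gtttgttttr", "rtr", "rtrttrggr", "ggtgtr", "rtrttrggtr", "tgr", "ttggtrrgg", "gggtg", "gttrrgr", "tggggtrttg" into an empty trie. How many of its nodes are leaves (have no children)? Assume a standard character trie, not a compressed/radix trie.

14

A leaf is a node with no children — equivalently, the end of a word that is not a proper prefix of any other stored word.
Those words: "gggtg", "ggtgtr", "grtgrr", "grtrgggrr", "gttrg", "gttrrgr", "gtttgttttr", "rtrttrggr", "rtrttrggtr", "tggggtrttg", "tgr", "ttggtrrgg", "ttgtg", "ttrgrtttr"
Leaf count: 14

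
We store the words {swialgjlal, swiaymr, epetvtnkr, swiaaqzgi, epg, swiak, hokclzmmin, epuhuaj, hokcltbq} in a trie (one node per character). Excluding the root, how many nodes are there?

47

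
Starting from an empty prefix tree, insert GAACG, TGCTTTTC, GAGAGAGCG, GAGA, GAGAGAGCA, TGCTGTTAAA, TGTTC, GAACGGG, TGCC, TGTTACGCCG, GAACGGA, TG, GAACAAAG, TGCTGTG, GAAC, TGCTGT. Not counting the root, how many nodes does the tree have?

Insert word by word; a character creates a node only if that edge doesn't already exist:
  "GAACG" → 5 new (G, A, A, C, G)
  "TGCTTTTC" → 8 new (T, G, C, T, T, T, T, C)
  "GAGAGAGCG" → prefix "GA" already present; 7 new (G, A, G, A, G, C, G)
  "GAGA" → prefix "GAGA" already present; 0 new (none)
  "GAGAGAGCA" → prefix "GAGAGAGC" already present; 1 new (A)
  "TGCTGTTAAA" → prefix "TGCT" already present; 6 new (G, T, T, A, A, A)
  "TGTTC" → prefix "TG" already present; 3 new (T, T, C)
  "GAACGGG" → prefix "GAACG" already present; 2 new (G, G)
  "TGCC" → prefix "TGC" already present; 1 new (C)
  "TGTTACGCCG" → prefix "TGTT" already present; 6 new (A, C, G, C, C, G)
  "GAACGGA" → prefix "GAACGG" already present; 1 new (A)
  "TG" → prefix "TG" already present; 0 new (none)
  "GAACAAAG" → prefix "GAAC" already present; 4 new (A, A, A, G)
  "TGCTGTG" → prefix "TGCTGT" already present; 1 new (G)
  "GAAC" → prefix "GAAC" already present; 0 new (none)
  "TGCTGT" → prefix "TGCTGT" already present; 0 new (none)
Total nodes = 5 + 8 + 7 + 0 + 1 + 6 + 3 + 2 + 1 + 6 + 1 + 0 + 4 + 1 + 0 + 0 = 45

45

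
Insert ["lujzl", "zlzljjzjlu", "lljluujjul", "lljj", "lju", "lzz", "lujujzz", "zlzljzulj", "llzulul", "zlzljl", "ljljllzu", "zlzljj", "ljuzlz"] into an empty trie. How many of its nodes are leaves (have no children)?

11

A leaf is a node with no children — equivalently, the end of a word that is not a proper prefix of any other stored word.
Those words: "ljljllzu", "ljuzlz", "lljj", "lljluujjul", "llzulul", "lujujzz", "lujzl", "lzz", "zlzljjzjlu", "zlzljl", "zlzljzulj"
Leaf count: 11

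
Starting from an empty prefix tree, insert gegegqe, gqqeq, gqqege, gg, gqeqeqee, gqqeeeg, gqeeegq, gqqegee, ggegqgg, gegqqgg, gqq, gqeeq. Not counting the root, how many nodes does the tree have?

38

Trie structure (* marks end of a word):
(root)
└─ g
   ├─ e
   │  └─ g
   │     ├─ e
   │     │  └─ g
   │     │     └─ q
   │     │        └─ e *
   │     └─ q
   │        └─ q
   │           └─ g
   │              └─ g *
   ├─ g *
   │  └─ e
   │     └─ g
   │        └─ q
   │           └─ g
   │              └─ g *
   └─ q
      ├─ e
      │  ├─ e
      │  │  ├─ e
      │  │  │  └─ g
      │  │  │     └─ q *
      │  │  └─ q *
      │  └─ q
      │     └─ e
      │        └─ q
      │           └─ e
      │              └─ e *
      └─ q *
         └─ e
            ├─ e
            │  └─ e
            │     └─ g *
            ├─ g
            │  └─ e *
            │     └─ e *
            └─ q *
Counting every labelled node above: 38.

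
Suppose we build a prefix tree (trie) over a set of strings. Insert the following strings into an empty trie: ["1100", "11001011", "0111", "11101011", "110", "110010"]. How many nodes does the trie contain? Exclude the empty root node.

Trie structure (* marks end of a word):
(root)
├─ 0
│  └─ 1
│     └─ 1
│        └─ 1 *
└─ 1
   └─ 1
      ├─ 0 *
      │  └─ 0 *
      │     └─ 1
      │        └─ 0 *
      │           └─ 1
      │              └─ 1 *
      └─ 1
         └─ 0
            └─ 1
               └─ 0
                  └─ 1
                     └─ 1 *
Counting every labelled node above: 18.

18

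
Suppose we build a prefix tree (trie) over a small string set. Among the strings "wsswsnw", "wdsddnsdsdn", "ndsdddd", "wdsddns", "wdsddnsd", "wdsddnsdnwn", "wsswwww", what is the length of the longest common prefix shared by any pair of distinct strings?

Look for the deepest trie node that still has at least two words in its subtree.
"wdsddnsd" and "wdsddnsdnwn" agree on "wdsddnsd" (8 characters) before diverging; nothing deeper is shared.
Longest shared-prefix length: 8

8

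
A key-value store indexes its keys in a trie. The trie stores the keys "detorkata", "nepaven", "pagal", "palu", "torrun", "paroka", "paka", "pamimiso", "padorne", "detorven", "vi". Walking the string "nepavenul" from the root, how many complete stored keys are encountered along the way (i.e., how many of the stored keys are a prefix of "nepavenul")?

1

Walk "nepavenul" from the root; an end-of-word marker is hit whenever a stored word is a prefix of "nepavenul".
Prefixes of the query that are stored words: "nepaven"
Count: 1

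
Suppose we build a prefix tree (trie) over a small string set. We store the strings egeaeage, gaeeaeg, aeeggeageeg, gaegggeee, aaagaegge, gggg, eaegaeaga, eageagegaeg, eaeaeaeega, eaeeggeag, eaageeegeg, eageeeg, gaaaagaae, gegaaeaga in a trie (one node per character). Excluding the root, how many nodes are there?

99

For each word, the new-node count is its length minus the longest prefix already in the trie:
  "egeaeage" → 8 new (e, g, e, a, e, a, g, e)
  "gaeeaeg" → 7 new (g, a, e, e, a, e, g)
  "aeeggeageeg" → 11 new (a, e, e, g, g, e, a, g, e, e, g)
  "gaegggeee" → prefix "gae" already present; 6 new (g, g, g, e, e, e)
  "aaagaegge" → prefix "a" already present; 8 new (a, a, g, a, e, g, g, e)
  "gggg" → prefix "g" already present; 3 new (g, g, g)
  "eaegaeaga" → prefix "e" already present; 8 new (a, e, g, a, e, a, g, a)
  "eageagegaeg" → prefix "ea" already present; 9 new (g, e, a, g, e, g, a, e, g)
  "eaeaeaeega" → prefix "eae" already present; 7 new (a, e, a, e, e, g, a)
  "eaeeggeag" → prefix "eae" already present; 6 new (e, g, g, e, a, g)
  "eaageeegeg" → prefix "ea" already present; 8 new (a, g, e, e, e, g, e, g)
  "eageeeg" → prefix "eage" already present; 3 new (e, e, g)
  "gaaaagaae" → prefix "ga" already present; 7 new (a, a, a, g, a, a, e)
  "gegaaeaga" → prefix "g" already present; 8 new (e, g, a, a, e, a, g, a)
Total nodes = 8 + 7 + 11 + 6 + 8 + 3 + 8 + 9 + 7 + 6 + 8 + 3 + 7 + 8 = 99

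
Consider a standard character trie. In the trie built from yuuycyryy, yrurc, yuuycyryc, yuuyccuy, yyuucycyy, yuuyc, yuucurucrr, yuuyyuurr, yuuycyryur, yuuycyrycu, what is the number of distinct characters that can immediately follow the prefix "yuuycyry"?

3

Walk "yuuycyry" from the root, arriving at one node.
Distinct next characters after "yuuycyry": c, u, y.
That node has 3 child edges.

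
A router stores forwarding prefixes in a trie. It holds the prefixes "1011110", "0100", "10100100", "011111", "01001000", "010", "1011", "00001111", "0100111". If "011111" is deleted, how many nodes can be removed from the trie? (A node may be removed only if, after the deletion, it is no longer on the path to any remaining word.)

A node on "011111"'s path can go only if nothing else ends at it or branches off below it.
The suffix "1111" (4 nodes) is used only by "011111"; the node for "01" still has the child "0", so pruning stops there.
Nodes removed: 4

4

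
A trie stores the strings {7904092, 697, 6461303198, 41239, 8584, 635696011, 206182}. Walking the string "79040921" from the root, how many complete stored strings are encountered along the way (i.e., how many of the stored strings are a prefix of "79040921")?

1

Walk "79040921" from the root; an end-of-word marker is hit whenever a stored word is a prefix of "79040921".
Prefixes of the query that are stored words: "7904092"
Count: 1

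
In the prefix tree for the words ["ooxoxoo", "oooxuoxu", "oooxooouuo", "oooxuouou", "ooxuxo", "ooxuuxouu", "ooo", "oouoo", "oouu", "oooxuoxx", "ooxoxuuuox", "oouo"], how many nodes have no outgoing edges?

10

A leaf is a node with no children — equivalently, the end of a word that is not a proper prefix of any other stored word.
Those words: "oooxooouuo", "oooxuouou", "oooxuoxu", "oooxuoxx", "oouoo", "oouu", "ooxoxoo", "ooxoxuuuox", "ooxuuxouu", "ooxuxo"
Leaf count: 10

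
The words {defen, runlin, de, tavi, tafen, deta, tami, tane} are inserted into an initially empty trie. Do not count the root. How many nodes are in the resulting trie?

Insert word by word; a character creates a node only if that edge doesn't already exist:
  "defen" → 5 new (d, e, f, e, n)
  "runlin" → 6 new (r, u, n, l, i, n)
  "de" → prefix "de" already present; 0 new (none)
  "tavi" → 4 new (t, a, v, i)
  "tafen" → prefix "ta" already present; 3 new (f, e, n)
  "deta" → prefix "de" already present; 2 new (t, a)
  "tami" → prefix "ta" already present; 2 new (m, i)
  "tane" → prefix "ta" already present; 2 new (n, e)
Total nodes = 5 + 6 + 0 + 4 + 3 + 2 + 2 + 2 = 24

24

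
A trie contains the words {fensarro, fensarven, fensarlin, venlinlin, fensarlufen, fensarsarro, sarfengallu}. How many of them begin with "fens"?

5

Traverse to the node for "fens", then collect every word in that subtree.
Matches: "fensarlin", "fensarlufen", "fensarro", "fensarsarro", "fensarven"
Count: 5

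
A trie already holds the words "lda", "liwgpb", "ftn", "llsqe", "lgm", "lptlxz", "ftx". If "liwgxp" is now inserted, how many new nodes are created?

2

"liwg" is already a path in the trie; the remaining "xp" must be added.
New nodes needed: |"liwgxp"| − 4 = 6 − 4 = 2.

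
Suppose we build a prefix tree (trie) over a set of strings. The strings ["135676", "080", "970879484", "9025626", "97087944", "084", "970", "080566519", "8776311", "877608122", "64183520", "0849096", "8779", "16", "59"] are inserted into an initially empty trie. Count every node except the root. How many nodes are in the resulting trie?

Insert word by word; a character creates a node only if that edge doesn't already exist:
  "135676" → 6 new (1, 3, 5, 6, 7, 6)
  "080" → 3 new (0, 8, 0)
  "970879484" → 9 new (9, 7, 0, 8, 7, 9, 4, 8, 4)
  "9025626" → prefix "9" already present; 6 new (0, 2, 5, 6, 2, 6)
  "97087944" → prefix "9708794" already present; 1 new (4)
  "084" → prefix "08" already present; 1 new (4)
  "970" → prefix "970" already present; 0 new (none)
  "080566519" → prefix "080" already present; 6 new (5, 6, 6, 5, 1, 9)
  "8776311" → 7 new (8, 7, 7, 6, 3, 1, 1)
  "877608122" → prefix "8776" already present; 5 new (0, 8, 1, 2, 2)
  "64183520" → 8 new (6, 4, 1, 8, 3, 5, 2, 0)
  "0849096" → prefix "084" already present; 4 new (9, 0, 9, 6)
  "8779" → prefix "877" already present; 1 new (9)
  "16" → prefix "1" already present; 1 new (6)
  "59" → 2 new (5, 9)
Total nodes = 6 + 3 + 9 + 6 + 1 + 1 + 0 + 6 + 7 + 5 + 8 + 4 + 1 + 1 + 2 = 60

60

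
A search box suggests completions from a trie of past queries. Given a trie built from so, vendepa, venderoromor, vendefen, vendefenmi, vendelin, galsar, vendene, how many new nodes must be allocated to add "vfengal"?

6

The longest prefix of "vfengal" already in the trie is "v" (length 1).
New nodes needed: |"vfengal"| − 1 = 7 − 1 = 6.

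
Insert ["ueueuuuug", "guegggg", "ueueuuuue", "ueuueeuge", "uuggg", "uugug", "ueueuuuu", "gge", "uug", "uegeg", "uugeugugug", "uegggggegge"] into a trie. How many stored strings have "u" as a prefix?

10

Filter for entries beginning with "u":
Matches: "uegeg", "uegggggegge", "ueueuuuu", "ueueuuuue", "ueueuuuug", "ueuueeuge", "uug", "uugeugugug", "uuggg", "uugug"
Count: 10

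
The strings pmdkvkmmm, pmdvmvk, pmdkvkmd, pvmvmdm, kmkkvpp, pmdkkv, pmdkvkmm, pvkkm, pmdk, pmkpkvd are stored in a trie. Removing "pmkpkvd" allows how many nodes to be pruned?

5

A node on "pmkpkvd"'s path can go only if nothing else ends at it or branches off below it.
The suffix "kpkvd" (5 nodes) is used only by "pmkpkvd"; the node for "pm" still has the child "d", so pruning stops there.
Nodes removed: 5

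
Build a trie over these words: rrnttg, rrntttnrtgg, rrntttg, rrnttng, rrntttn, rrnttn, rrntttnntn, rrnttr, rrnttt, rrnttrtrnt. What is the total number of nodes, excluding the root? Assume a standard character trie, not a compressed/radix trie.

Trie structure (* marks end of a word):
(root)
└─ r
   └─ r
      └─ n
         └─ t
            └─ t
               ├─ g *
               ├─ n *
               │  └─ g *
               ├─ r *
               │  └─ t
               │     └─ r
               │        └─ n
               │           └─ t *
               └─ t *
                  ├─ g *
                  └─ n *
                     ├─ n
                     │  └─ t
                     │     └─ n *
                     └─ r
                        └─ t
                           └─ g
                              └─ g *
Counting every labelled node above: 23.

23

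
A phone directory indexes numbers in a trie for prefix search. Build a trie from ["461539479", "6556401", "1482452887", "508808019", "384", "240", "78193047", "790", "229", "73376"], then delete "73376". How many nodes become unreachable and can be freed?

Walk "73376" from the leaf back toward the root, removing each node that no remaining word uses.
The suffix "3376" (4 nodes) is used only by "73376"; the node for "7" still has the child "8", so pruning stops there.
Nodes removed: 4

4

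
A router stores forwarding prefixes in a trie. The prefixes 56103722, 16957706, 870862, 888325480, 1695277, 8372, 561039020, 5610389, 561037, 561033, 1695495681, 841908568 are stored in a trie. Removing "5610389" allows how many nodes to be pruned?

After clearing the end-marker at "5610389", prune upward until reaching a node still needed by another word.
The suffix "89" (2 nodes) is used only by "5610389"; the node for "56103" still has the child "7", so pruning stops there.
Nodes removed: 2

2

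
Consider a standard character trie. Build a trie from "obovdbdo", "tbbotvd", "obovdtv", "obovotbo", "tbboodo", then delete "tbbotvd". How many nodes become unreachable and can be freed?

A node on "tbbotvd"'s path can go only if nothing else ends at it or branches off below it.
The suffix "tvd" (3 nodes) is used only by "tbbotvd"; the node for "tbbo" still has the child "o", so pruning stops there.
Nodes removed: 3

3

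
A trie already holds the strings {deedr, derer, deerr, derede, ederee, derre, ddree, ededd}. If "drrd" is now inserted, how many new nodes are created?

The longest prefix of "drrd" already in the trie is "d" (length 1).
So 4 − 1 = 3 new nodes.

3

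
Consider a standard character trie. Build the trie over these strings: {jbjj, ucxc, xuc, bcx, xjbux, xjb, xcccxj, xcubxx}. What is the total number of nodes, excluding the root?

27

Insert word by word; a character creates a node only if that edge doesn't already exist:
  "jbjj" → 4 new (j, b, j, j)
  "ucxc" → 4 new (u, c, x, c)
  "xuc" → 3 new (x, u, c)
  "bcx" → 3 new (b, c, x)
  "xjbux" → prefix "x" already present; 4 new (j, b, u, x)
  "xjb" → prefix "xjb" already present; 0 new (none)
  "xcccxj" → prefix "x" already present; 5 new (c, c, c, x, j)
  "xcubxx" → prefix "xc" already present; 4 new (u, b, x, x)
Total nodes = 4 + 4 + 3 + 3 + 4 + 0 + 5 + 4 = 27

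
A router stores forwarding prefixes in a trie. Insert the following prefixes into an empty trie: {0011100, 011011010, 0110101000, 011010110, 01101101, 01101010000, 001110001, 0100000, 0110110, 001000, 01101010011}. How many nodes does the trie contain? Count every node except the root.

35

For each word, the new-node count is its length minus the longest prefix already in the trie:
  "0011100" → 7 new (0, 0, 1, 1, 1, 0, 0)
  "011011010" → prefix "0" already present; 8 new (1, 1, 0, 1, 1, 0, 1, 0)
  "0110101000" → prefix "01101" already present; 5 new (0, 1, 0, 0, 0)
  "011010110" → prefix "0110101" already present; 2 new (1, 0)
  "01101101" → prefix "01101101" already present; 0 new (none)
  "01101010000" → prefix "0110101000" already present; 1 new (0)
  "001110001" → prefix "0011100" already present; 2 new (0, 1)
  "0100000" → prefix "01" already present; 5 new (0, 0, 0, 0, 0)
  "0110110" → prefix "0110110" already present; 0 new (none)
  "001000" → prefix "001" already present; 3 new (0, 0, 0)
  "01101010011" → prefix "011010100" already present; 2 new (1, 1)
Total nodes = 7 + 8 + 5 + 2 + 0 + 1 + 2 + 5 + 0 + 3 + 2 = 35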